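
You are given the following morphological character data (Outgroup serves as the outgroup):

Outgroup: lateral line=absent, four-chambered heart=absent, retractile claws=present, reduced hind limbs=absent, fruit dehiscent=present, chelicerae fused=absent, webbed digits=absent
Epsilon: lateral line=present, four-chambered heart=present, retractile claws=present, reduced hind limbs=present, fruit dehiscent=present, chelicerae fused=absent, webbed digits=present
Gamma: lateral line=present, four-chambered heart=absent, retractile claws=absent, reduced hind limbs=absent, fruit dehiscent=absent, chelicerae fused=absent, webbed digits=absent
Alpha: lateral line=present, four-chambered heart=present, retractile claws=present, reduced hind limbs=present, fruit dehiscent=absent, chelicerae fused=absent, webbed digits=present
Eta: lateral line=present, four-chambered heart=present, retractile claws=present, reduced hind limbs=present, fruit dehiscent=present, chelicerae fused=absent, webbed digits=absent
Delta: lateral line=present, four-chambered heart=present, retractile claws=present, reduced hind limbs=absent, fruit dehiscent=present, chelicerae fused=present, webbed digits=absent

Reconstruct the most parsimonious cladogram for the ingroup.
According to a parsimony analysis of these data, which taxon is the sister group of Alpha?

Character polarity is set by the outgroup: the derived state is whichever differs from the outgroup's state, so for retractile claws, fruit dehiscent the derived state is 'absent', and for the remaining characters it is 'present'.
All ingroup taxa share the derived state 'present' for lateral line; it defines the ingroup but does not resolve relationships within it.
four-chambered heart: derived state 'present' in Alpha, Delta, Epsilon, and Eta only — synapomorphy for {Alpha, Delta, Epsilon, Eta}.
retractile claws (derived state 'absent') is unique to Gamma (autapomorphy; uninformative for grouping).
Only Alpha, Epsilon, and Eta show the derived state 'present' for reduced hind limbs, supporting them as a clade.
fruit dehiscent groups Alpha and Gamma, which is incompatible with the clades supported by the remaining characters; treating it as convergent (homoplasy) costs fewer steps than any alternative tree.
chelicerae fused (derived state 'present') is unique to Delta (autapomorphy; uninformative for grouping).
webbed digits: derived state 'present' in Alpha and Epsilon only — synapomorphy for {Alpha, Epsilon}.
Most parsimonious ingroup topology: ((((Epsilon,Alpha),Eta),Delta),Gamma).
Alpha and Epsilon form a cherry on this tree, so they are sister taxa.

Epsilon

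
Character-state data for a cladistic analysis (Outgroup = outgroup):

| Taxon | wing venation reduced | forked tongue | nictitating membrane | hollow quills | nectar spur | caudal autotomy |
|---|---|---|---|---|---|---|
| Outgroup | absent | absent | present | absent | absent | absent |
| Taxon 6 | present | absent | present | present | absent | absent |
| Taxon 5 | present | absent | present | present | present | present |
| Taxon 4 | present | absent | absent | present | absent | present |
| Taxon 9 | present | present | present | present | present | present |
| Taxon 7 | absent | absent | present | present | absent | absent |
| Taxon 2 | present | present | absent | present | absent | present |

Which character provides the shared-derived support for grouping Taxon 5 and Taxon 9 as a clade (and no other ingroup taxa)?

Character polarity is set by the outgroup: the derived state is whichever differs from the outgroup's state, so for nictitating membrane the derived state is 'absent', and for the remaining characters it is 'present'.
Only Taxon 2, Taxon 4, Taxon 5, Taxon 6, and Taxon 9 show the derived state 'present' for wing venation reduced, supporting them as a clade.
forked tongue (state 'present') occurs in Taxon 2 and Taxon 9 but conflicts with the nesting implied by the other characters — most parsimoniously interpreted as homoplasy.
nictitating membrane (derived state 'absent') is shared by Taxon 2 and Taxon 4 — a synapomorphy uniting that clade.
All ingroup taxa share the derived state 'present' for hollow quills; it defines the ingroup but does not resolve relationships within it.
Only Taxon 5 and Taxon 9 show the derived state 'present' for nectar spur, supporting them as a clade.
caudal autotomy (derived state 'present') is shared by Taxon 2, Taxon 4, Taxon 5, and Taxon 9 — a synapomorphy uniting that clade.
Most parsimonious ingroup topology: ((Taxon 6,((Taxon 5,Taxon 9),(Taxon 4,Taxon 2))),Taxon 7).
The clade {Taxon 5, Taxon 9} is supported by nectar spur: its derived state 'present' occurs in exactly those taxa and in no other taxon (including the outgroup).

nectar spur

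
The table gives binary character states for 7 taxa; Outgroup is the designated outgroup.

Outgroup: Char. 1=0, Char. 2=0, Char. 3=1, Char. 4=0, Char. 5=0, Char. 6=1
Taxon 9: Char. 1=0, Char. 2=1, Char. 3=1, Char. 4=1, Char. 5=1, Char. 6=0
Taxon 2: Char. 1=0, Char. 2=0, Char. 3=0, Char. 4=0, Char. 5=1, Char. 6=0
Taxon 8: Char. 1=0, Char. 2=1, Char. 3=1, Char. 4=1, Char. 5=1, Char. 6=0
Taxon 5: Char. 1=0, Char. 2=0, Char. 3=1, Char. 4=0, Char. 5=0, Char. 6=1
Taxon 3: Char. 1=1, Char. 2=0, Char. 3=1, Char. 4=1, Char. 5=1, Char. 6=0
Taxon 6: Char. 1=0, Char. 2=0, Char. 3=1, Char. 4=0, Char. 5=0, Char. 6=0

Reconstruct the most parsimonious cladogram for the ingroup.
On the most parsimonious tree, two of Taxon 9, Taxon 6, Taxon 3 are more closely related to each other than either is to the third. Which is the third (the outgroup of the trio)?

Character polarity is set by the outgroup: the derived state is whichever differs from the outgroup's state, so for Char. 3, Char. 6 the derived state is '0', and for the remaining characters it is '1'.
Char. 1 (derived state '1') is unique to Taxon 3 (autapomorphy; uninformative for grouping).
Char. 2 (derived state '1') is shared by Taxon 8 and Taxon 9 — a synapomorphy uniting that clade.
Char. 3 (derived state '0') is unique to Taxon 2 (autapomorphy; uninformative for grouping).
Char. 4: derived state '1' in Taxon 3, Taxon 8, and Taxon 9 only — synapomorphy for {Taxon 3, Taxon 8, Taxon 9}.
Char. 5: derived state '1' in Taxon 2, Taxon 3, Taxon 8, and Taxon 9 only — synapomorphy for {Taxon 2, Taxon 3, Taxon 8, Taxon 9}.
Only Taxon 2, Taxon 3, Taxon 6, Taxon 8, and Taxon 9 show the derived state '0' for Char. 6, supporting them as a clade.
Most parsimonious ingroup topology: (((((Taxon 9,Taxon 8),Taxon 3),Taxon 2),Taxon 6),Taxon 5).
Taxon 3 and Taxon 9 share a more recent common ancestor with each other than either does with Taxon 6, so Taxon 6 is the least closely related of the three.

Taxon 6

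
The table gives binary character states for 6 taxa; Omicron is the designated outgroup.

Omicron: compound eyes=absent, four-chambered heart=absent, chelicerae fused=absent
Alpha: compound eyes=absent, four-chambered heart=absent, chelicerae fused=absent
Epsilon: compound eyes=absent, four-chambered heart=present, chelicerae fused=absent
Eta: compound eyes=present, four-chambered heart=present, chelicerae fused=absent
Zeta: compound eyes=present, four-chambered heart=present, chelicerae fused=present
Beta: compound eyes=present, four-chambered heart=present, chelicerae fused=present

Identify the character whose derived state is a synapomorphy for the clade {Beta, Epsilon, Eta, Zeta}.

four-chambered heart

The outgroup has state 'absent' for every character, so 'present' is the derived state throughout.
compound eyes: derived state 'present' in Beta, Eta, and Zeta only — synapomorphy for {Beta, Eta, Zeta}.
four-chambered heart (derived state 'present') is shared by Beta, Epsilon, Eta, and Zeta — a synapomorphy uniting that clade.
chelicerae fused (derived state 'present') is shared by Beta and Zeta — a synapomorphy uniting that clade.
Most parsimonious ingroup topology: (Alpha,(Epsilon,(Eta,(Zeta,Beta)))).
The clade {Beta, Epsilon, Eta, Zeta} is supported by four-chambered heart: its derived state 'present' occurs in exactly those taxa and in no other taxon (including the outgroup).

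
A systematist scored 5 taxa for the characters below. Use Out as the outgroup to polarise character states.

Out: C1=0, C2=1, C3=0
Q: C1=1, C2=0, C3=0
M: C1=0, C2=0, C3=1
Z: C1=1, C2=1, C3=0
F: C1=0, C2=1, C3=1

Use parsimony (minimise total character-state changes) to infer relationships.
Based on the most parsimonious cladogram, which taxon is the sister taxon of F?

M

Character polarity is set by the outgroup: the derived state is whichever differs from the outgroup's state, so for C2 the derived state is '0', and for the remaining characters it is '1'.
C1: derived state '1' in Q and Z only — synapomorphy for {Q, Z}.
C2 (state '0') occurs in M and Q but conflicts with the nesting implied by the other characters — most parsimoniously interpreted as homoplasy.
C3: derived state '1' in F and M only — synapomorphy for {F, M}.
Most parsimonious ingroup topology: ((Q,Z),(M,F)).
F and M form a cherry on this tree, so they are sister taxa.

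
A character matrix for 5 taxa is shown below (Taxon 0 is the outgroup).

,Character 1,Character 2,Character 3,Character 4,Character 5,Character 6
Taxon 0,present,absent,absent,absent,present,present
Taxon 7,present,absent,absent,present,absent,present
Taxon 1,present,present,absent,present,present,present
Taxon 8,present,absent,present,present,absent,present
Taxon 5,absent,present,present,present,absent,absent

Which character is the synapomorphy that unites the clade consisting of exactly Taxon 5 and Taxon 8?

Character 3

Character polarity is set by the outgroup: the derived state is whichever differs from the outgroup's state, so for Character 1, Character 5, Character 6 the derived state is 'absent', and for the remaining characters it is 'present'.
Character 1 (derived state 'absent') is unique to Taxon 5 (autapomorphy; uninformative for grouping).
Character 2 (state 'present') occurs in Taxon 1 and Taxon 5 but conflicts with the nesting implied by the other characters — most parsimoniously interpreted as homoplasy.
Only Taxon 5 and Taxon 8 show the derived state 'present' for Character 3, supporting them as a clade.
All ingroup taxa share the derived state 'present' for Character 4; it defines the ingroup but does not resolve relationships within it.
Character 5: derived state 'absent' in Taxon 5, Taxon 7, and Taxon 8 only — synapomorphy for {Taxon 5, Taxon 7, Taxon 8}.
Character 6: derived state 'absent' in Taxon 5 only — an autapomorphy, so it tells us nothing about relationships among taxa.
Most parsimonious ingroup topology: ((Taxon 7,(Taxon 8,Taxon 5)),Taxon 1).
The clade {Taxon 5, Taxon 8} is supported by Character 3: its derived state 'present' occurs in exactly those taxa and in no other taxon (including the outgroup).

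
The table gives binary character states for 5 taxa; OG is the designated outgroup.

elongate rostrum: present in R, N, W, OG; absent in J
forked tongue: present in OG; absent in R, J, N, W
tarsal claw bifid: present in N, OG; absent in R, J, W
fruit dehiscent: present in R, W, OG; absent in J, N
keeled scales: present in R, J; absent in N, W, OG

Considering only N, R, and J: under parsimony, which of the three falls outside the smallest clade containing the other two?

N

Character polarity is set by the outgroup: the derived state is whichever differs from the outgroup's state, so for elongate rostrum, forked tongue, tarsal claw bifid, fruit dehiscent the derived state is 'absent', and for the remaining characters it is 'present'.
elongate rostrum: derived state 'absent' in J only — an autapomorphy, so it tells us nothing about relationships among taxa.
forked tongue (derived state 'absent') is shared by all ingroup taxa — unites the whole ingroup.
tarsal claw bifid (derived state 'absent') is shared by J, R, and W — a synapomorphy uniting that clade.
fruit dehiscent (state 'absent') occurs in J and N but conflicts with the nesting implied by the other characters — most parsimoniously interpreted as homoplasy.
keeled scales (derived state 'present') is shared by J and R — a synapomorphy uniting that clade.
Most parsimonious ingroup topology: (((J,R),W),N).
J and R share a more recent common ancestor with each other than either does with N, so N is the least closely related of the three.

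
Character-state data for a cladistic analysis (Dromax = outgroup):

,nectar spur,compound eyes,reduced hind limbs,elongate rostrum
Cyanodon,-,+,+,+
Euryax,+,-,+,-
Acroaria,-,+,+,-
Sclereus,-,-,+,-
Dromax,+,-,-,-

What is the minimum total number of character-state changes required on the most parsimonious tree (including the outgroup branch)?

4

Character polarity is set by the outgroup: the derived state is whichever differs from the outgroup's state, so for nectar spur the derived state is '-', and for the remaining characters it is '+'.
nectar spur (derived state '-') is shared by Acroaria, Cyanodon, and Sclereus — a synapomorphy uniting that clade.
compound eyes (derived state '+') is shared by Acroaria and Cyanodon — a synapomorphy uniting that clade.
reduced hind limbs (derived state '+') is shared by all ingroup taxa — unites the whole ingroup.
elongate rostrum (derived state '+') is unique to Cyanodon (autapomorphy; uninformative for grouping).
Most parsimonious ingroup topology: (((Cyanodon,Acroaria),Sclereus),Euryax).
Changes per character on this tree: nectar spur: 1; compound eyes: 1; reduced hind limbs: 1; elongate rostrum: 1.
Total = 4.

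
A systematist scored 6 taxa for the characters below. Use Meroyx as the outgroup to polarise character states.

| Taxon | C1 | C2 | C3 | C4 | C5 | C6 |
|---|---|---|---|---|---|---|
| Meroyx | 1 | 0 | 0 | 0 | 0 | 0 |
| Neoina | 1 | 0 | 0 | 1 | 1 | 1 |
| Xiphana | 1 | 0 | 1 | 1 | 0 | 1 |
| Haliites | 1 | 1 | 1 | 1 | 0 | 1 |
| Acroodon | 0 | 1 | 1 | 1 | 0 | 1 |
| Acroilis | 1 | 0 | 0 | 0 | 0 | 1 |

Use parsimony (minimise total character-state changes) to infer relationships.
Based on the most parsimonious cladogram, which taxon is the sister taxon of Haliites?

Acroodon

Character polarity is set by the outgroup: the derived state is whichever differs from the outgroup's state, so for C1 the derived state is '0', and for the remaining characters it is '1'.
C1: derived state '0' in Acroodon only — an autapomorphy, so it tells us nothing about relationships among taxa.
C2 (derived state '1') is shared by Acroodon and Haliites — a synapomorphy uniting that clade.
C3: derived state '1' in Acroodon, Haliites, and Xiphana only — synapomorphy for {Acroodon, Haliites, Xiphana}.
C4 (derived state '1') is shared by Acroodon, Haliites, Neoina, and Xiphana — a synapomorphy uniting that clade.
C5 (derived state '1') is unique to Neoina (autapomorphy; uninformative for grouping).
All ingroup taxa share the derived state '1' for C6; it defines the ingroup but does not resolve relationships within it.
Most parsimonious ingroup topology: ((Neoina,(Xiphana,(Haliites,Acroodon))),Acroilis).
Haliites and Acroodon form a cherry on this tree, so they are sister taxa.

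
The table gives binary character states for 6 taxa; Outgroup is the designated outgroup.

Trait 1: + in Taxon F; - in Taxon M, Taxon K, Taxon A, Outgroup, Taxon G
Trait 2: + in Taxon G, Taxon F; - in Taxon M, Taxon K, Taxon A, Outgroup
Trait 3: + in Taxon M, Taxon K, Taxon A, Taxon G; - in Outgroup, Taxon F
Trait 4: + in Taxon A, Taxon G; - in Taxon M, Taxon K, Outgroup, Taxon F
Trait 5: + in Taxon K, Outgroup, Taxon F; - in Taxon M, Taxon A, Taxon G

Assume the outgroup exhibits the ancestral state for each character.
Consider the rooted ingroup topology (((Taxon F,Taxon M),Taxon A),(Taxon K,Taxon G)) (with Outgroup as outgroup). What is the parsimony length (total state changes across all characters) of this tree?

Map each character onto (((Taxon F,Taxon M),Taxon A),(Taxon K,Taxon G)) (rooted by Outgroup) and count the minimum state changes it requires (Fitch parsimony):
Trait 1: 1; Trait 2: 2; Trait 3: 2; Trait 4: 2; Trait 5: 3.
Total tree length = 10.

10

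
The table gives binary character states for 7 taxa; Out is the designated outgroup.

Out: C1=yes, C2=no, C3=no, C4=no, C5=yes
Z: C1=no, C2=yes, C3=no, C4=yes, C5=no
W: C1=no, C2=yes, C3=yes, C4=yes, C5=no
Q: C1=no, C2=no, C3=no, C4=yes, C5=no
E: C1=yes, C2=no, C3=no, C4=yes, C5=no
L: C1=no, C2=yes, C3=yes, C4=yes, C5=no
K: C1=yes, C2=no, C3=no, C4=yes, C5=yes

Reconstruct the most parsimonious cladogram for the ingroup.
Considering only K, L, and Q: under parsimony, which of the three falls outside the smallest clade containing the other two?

K

Character polarity is set by the outgroup: the derived state is whichever differs from the outgroup's state, so for C1, C5 the derived state is 'no', and for the remaining characters it is 'yes'.
C1 (derived state 'no') is shared by L, Q, W, and Z — a synapomorphy uniting that clade.
Only L, W, and Z show the derived state 'yes' for C2, supporting them as a clade.
C3: derived state 'yes' in L and W only — synapomorphy for {L, W}.
C4 (derived state 'yes') is shared by all ingroup taxa — unites the whole ingroup.
C5: derived state 'no' in E, L, Q, W, and Z only — synapomorphy for {E, L, Q, W, Z}.
Most parsimonious ingroup topology: ((((Z,(W,L)),Q),E),K).
Q and L share a more recent common ancestor with each other than either does with K, so K is the least closely related of the three.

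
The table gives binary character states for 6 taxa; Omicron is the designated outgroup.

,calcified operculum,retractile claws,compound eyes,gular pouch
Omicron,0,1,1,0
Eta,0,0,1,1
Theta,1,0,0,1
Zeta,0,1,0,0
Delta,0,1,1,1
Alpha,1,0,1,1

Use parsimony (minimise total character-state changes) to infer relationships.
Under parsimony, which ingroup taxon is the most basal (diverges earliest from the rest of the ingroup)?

Character polarity is set by the outgroup: the derived state is whichever differs from the outgroup's state, so for retractile claws, compound eyes the derived state is '0', and for the remaining characters it is '1'.
calcified operculum: derived state '1' in Alpha and Theta only — synapomorphy for {Alpha, Theta}.
Only Alpha, Eta, and Theta show the derived state '0' for retractile claws, supporting them as a clade.
compound eyes groups Theta and Zeta, which is incompatible with the clades supported by the remaining characters; treating it as convergent (homoplasy) costs fewer steps than any alternative tree.
Only Alpha, Delta, Eta, and Theta show the derived state '1' for gular pouch, supporting them as a clade.
Most parsimonious ingroup topology: (((Eta,(Theta,Alpha)),Delta),Zeta).
Zeta is sister to the clade containing all other ingroup taxa, so it is the earliest-diverging (most basal) ingroup lineage.

Zeta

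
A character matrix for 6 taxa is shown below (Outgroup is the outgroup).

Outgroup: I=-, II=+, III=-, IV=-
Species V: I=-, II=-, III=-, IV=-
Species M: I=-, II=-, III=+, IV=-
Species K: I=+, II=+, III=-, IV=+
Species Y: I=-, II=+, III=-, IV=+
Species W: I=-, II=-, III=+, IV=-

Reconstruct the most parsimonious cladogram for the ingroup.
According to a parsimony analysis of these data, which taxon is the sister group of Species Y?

Character polarity is set by the outgroup: the derived state is whichever differs from the outgroup's state, so for II the derived state is '-', and for the remaining characters it is '+'.
I (derived state '+') is unique to Species K (autapomorphy; uninformative for grouping).
II: derived state '-' in Species M, Species V, and Species W only — synapomorphy for {Species M, Species V, Species W}.
III: derived state '+' in Species M and Species W only — synapomorphy for {Species M, Species W}.
IV: derived state '+' in Species K and Species Y only — synapomorphy for {Species K, Species Y}.
Most parsimonious ingroup topology: ((Species V,(Species M,Species W)),(Species K,Species Y)).
Species Y and Species K form a cherry on this tree, so they are sister taxa.

Species K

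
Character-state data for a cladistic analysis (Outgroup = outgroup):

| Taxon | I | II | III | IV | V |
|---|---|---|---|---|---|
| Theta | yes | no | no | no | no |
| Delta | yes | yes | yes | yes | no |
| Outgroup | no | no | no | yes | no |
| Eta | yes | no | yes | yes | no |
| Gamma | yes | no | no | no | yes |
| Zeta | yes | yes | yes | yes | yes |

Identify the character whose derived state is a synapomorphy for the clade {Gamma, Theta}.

Character polarity is set by the outgroup: the derived state is whichever differs from the outgroup's state, so for IV the derived state is 'no', and for the remaining characters it is 'yes'.
All ingroup taxa share the derived state 'yes' for I; it defines the ingroup but does not resolve relationships within it.
II: derived state 'yes' in Delta and Zeta only — synapomorphy for {Delta, Zeta}.
III: derived state 'yes' in Delta, Eta, and Zeta only — synapomorphy for {Delta, Eta, Zeta}.
IV: derived state 'no' in Gamma and Theta only — synapomorphy for {Gamma, Theta}.
V groups Gamma and Zeta, which is incompatible with the clades supported by the remaining characters; treating it as convergent (homoplasy) costs fewer steps than any alternative tree.
Most parsimonious ingroup topology: (((Zeta,Delta),Eta),(Gamma,Theta)).
The clade {Gamma, Theta} is supported by IV: its derived state 'no' occurs in exactly those taxa and in no other taxon (including the outgroup).

IV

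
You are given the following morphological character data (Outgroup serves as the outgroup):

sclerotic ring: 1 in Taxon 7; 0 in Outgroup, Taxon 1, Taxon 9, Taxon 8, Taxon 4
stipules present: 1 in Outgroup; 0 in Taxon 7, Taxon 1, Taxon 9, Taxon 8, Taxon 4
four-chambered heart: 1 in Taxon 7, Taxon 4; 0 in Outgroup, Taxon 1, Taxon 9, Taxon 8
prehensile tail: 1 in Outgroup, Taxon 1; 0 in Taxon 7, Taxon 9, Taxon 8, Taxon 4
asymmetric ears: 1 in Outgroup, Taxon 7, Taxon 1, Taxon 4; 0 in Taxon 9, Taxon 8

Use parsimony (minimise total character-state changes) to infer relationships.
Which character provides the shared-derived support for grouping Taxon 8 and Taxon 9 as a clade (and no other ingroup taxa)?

asymmetric ears

Character polarity is set by the outgroup: the derived state is whichever differs from the outgroup's state, so for stipules present, prehensile tail, asymmetric ears the derived state is '0', and for the remaining characters it is '1'.
sclerotic ring (derived state '1') is unique to Taxon 7 (autapomorphy; uninformative for grouping).
stipules present (derived state '0') is shared by all ingroup taxa — unites the whole ingroup.
four-chambered heart: derived state '1' in Taxon 4 and Taxon 7 only — synapomorphy for {Taxon 4, Taxon 7}.
prehensile tail: derived state '0' in Taxon 4, Taxon 7, Taxon 8, and Taxon 9 only — synapomorphy for {Taxon 4, Taxon 7, Taxon 8, Taxon 9}.
asymmetric ears: derived state '0' in Taxon 8 and Taxon 9 only — synapomorphy for {Taxon 8, Taxon 9}.
Most parsimonious ingroup topology: (((Taxon 7,Taxon 4),(Taxon 9,Taxon 8)),Taxon 1).
The clade {Taxon 8, Taxon 9} is supported by asymmetric ears: its derived state '0' occurs in exactly those taxa and in no other taxon (including the outgroup).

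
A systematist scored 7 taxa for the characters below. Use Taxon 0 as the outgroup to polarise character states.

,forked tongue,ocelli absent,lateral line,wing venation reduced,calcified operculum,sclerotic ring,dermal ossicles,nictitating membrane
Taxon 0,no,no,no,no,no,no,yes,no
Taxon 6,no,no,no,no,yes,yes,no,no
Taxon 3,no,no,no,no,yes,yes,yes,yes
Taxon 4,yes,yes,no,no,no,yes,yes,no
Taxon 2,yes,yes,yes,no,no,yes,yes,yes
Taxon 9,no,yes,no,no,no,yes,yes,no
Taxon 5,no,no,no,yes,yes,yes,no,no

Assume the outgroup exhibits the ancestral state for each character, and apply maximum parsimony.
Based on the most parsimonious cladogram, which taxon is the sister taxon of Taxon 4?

Taxon 2

Character polarity is set by the outgroup: the derived state is whichever differs from the outgroup's state, so for dermal ossicles the derived state is 'no', and for the remaining characters it is 'yes'.
forked tongue: derived state 'yes' in Taxon 2 and Taxon 4 only — synapomorphy for {Taxon 2, Taxon 4}.
ocelli absent: derived state 'yes' in Taxon 2, Taxon 4, and Taxon 9 only — synapomorphy for {Taxon 2, Taxon 4, Taxon 9}.
lateral line: derived state 'yes' in Taxon 2 only — an autapomorphy, so it tells us nothing about relationships among taxa.
wing venation reduced: derived state 'yes' in Taxon 5 only — an autapomorphy, so it tells us nothing about relationships among taxa.
calcified operculum (derived state 'yes') is shared by Taxon 3, Taxon 5, and Taxon 6 — a synapomorphy uniting that clade.
All ingroup taxa share the derived state 'yes' for sclerotic ring; it defines the ingroup but does not resolve relationships within it.
Only Taxon 5 and Taxon 6 show the derived state 'no' for dermal ossicles, supporting them as a clade.
nictitating membrane groups Taxon 2 and Taxon 3, which is incompatible with the clades supported by the remaining characters; treating it as convergent (homoplasy) costs fewer steps than any alternative tree.
Most parsimonious ingroup topology: (((Taxon 6,Taxon 5),Taxon 3),((Taxon 4,Taxon 2),Taxon 9)).
Taxon 4 and Taxon 2 form a cherry on this tree, so they are sister taxa.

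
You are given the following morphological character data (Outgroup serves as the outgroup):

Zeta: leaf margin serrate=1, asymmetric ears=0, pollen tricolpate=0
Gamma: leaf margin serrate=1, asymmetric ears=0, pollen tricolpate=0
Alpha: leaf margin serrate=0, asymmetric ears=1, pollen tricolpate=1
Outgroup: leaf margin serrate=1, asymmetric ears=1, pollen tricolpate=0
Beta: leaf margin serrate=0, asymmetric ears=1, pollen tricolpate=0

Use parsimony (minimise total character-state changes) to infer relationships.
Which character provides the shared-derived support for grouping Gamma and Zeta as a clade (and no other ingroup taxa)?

asymmetric ears

Character polarity is set by the outgroup: the derived state is whichever differs from the outgroup's state, so for leaf margin serrate, asymmetric ears the derived state is '0', and for the remaining characters it is '1'.
leaf margin serrate: derived state '0' in Alpha and Beta only — synapomorphy for {Alpha, Beta}.
asymmetric ears: derived state '0' in Gamma and Zeta only — synapomorphy for {Gamma, Zeta}.
pollen tricolpate: derived state '1' in Alpha only — an autapomorphy, so it tells us nothing about relationships among taxa.
Most parsimonious ingroup topology: ((Alpha,Beta),(Gamma,Zeta)).
The clade {Gamma, Zeta} is supported by asymmetric ears: its derived state '0' occurs in exactly those taxa and in no other taxon (including the outgroup).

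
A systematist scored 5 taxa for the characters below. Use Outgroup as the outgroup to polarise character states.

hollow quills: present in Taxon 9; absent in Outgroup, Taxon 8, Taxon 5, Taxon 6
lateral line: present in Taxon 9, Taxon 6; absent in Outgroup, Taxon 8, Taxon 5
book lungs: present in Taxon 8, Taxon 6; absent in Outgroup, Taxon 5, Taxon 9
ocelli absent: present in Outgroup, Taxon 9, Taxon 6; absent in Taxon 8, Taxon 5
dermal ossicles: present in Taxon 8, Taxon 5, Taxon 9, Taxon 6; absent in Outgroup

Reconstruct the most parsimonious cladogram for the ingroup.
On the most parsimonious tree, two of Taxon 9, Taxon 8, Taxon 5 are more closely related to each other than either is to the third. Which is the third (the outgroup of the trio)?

Taxon 9

Character polarity is set by the outgroup: the derived state is whichever differs from the outgroup's state, so for ocelli absent the derived state is 'absent', and for the remaining characters it is 'present'.
hollow quills: derived state 'present' in Taxon 9 only — an autapomorphy, so it tells us nothing about relationships among taxa.
Only Taxon 6 and Taxon 9 show the derived state 'present' for lateral line, supporting them as a clade.
book lungs (state 'present') occurs in Taxon 6 and Taxon 8 but conflicts with the nesting implied by the other characters — most parsimoniously interpreted as homoplasy.
ocelli absent: derived state 'absent' in Taxon 5 and Taxon 8 only — synapomorphy for {Taxon 5, Taxon 8}.
All ingroup taxa share the derived state 'present' for dermal ossicles; it defines the ingroup but does not resolve relationships within it.
Most parsimonious ingroup topology: ((Taxon 8,Taxon 5),(Taxon 9,Taxon 6)).
Taxon 8 and Taxon 5 share a more recent common ancestor with each other than either does with Taxon 9, so Taxon 9 is the least closely related of the three.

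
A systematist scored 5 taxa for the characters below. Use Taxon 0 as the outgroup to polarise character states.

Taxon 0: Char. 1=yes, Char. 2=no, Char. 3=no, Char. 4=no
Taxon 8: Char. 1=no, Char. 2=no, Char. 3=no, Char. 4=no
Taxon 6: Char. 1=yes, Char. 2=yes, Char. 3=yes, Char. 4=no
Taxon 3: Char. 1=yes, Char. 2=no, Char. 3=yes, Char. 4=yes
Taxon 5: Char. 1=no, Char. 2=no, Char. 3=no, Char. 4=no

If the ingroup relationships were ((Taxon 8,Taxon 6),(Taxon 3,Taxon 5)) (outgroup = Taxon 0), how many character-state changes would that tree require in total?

6

Map each character onto ((Taxon 8,Taxon 6),(Taxon 3,Taxon 5)) (rooted by Taxon 0) and count the minimum state changes it requires (Fitch parsimony):
Char. 1: 2; Char. 2: 1; Char. 3: 2; Char. 4: 1.
Total tree length = 6.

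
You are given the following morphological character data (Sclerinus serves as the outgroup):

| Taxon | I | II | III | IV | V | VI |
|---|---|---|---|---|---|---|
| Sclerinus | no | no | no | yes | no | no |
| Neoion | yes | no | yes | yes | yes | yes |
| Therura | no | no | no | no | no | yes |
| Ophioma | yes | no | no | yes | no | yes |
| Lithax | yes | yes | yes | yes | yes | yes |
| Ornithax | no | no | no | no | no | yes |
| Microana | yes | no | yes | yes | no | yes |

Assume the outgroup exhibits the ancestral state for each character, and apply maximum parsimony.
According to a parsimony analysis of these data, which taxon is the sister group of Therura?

Character polarity is set by the outgroup: the derived state is whichever differs from the outgroup's state, so for IV the derived state is 'no', and for the remaining characters it is 'yes'.
I (derived state 'yes') is shared by Lithax, Microana, Neoion, and Ophioma — a synapomorphy uniting that clade.
II: derived state 'yes' in Lithax only — an autapomorphy, so it tells us nothing about relationships among taxa.
III (derived state 'yes') is shared by Lithax, Microana, and Neoion — a synapomorphy uniting that clade.
IV: derived state 'no' in Ornithax and Therura only — synapomorphy for {Ornithax, Therura}.
Only Lithax and Neoion show the derived state 'yes' for V, supporting them as a clade.
All ingroup taxa share the derived state 'yes' for VI; it defines the ingroup but does not resolve relationships within it.
Most parsimonious ingroup topology: ((((Neoion,Lithax),Microana),Ophioma),(Therura,Ornithax)).
Therura and Ornithax form a cherry on this tree, so they are sister taxa.

Ornithax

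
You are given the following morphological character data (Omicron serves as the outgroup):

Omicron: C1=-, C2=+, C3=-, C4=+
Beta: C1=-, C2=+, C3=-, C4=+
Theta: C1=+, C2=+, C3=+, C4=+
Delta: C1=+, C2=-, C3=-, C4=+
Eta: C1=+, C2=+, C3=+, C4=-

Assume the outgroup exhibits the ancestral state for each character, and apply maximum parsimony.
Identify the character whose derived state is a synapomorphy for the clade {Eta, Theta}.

C3

Character polarity is set by the outgroup: the derived state is whichever differs from the outgroup's state, so for C2, C4 the derived state is '-', and for the remaining characters it is '+'.
Only Delta, Eta, and Theta show the derived state '+' for C1, supporting them as a clade.
C2 (derived state '-') is unique to Delta (autapomorphy; uninformative for grouping).
C3: derived state '+' in Eta and Theta only — synapomorphy for {Eta, Theta}.
C4 (derived state '-') is unique to Eta (autapomorphy; uninformative for grouping).
Most parsimonious ingroup topology: (Beta,((Theta,Eta),Delta)).
The clade {Eta, Theta} is supported by C3: its derived state '+' occurs in exactly those taxa and in no other taxon (including the outgroup).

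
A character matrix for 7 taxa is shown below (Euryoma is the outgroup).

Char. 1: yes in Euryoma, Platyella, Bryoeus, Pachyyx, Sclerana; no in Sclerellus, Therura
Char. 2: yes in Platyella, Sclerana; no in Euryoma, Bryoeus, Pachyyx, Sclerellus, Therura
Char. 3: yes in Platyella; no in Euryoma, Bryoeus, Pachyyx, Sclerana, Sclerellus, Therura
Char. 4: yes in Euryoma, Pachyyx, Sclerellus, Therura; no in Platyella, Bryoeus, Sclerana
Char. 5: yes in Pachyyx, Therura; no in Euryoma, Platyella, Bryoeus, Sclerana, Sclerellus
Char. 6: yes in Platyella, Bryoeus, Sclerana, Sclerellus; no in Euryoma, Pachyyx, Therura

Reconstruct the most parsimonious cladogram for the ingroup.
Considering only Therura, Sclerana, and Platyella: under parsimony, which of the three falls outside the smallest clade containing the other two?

Therura

Character polarity is set by the outgroup: the derived state is whichever differs from the outgroup's state, so for Char. 1, Char. 4 the derived state is 'no', and for the remaining characters it is 'yes'.
Char. 1 groups Sclerellus and Therura, which is incompatible with the clades supported by the remaining characters; treating it as convergent (homoplasy) costs fewer steps than any alternative tree.
Only Platyella and Sclerana show the derived state 'yes' for Char. 2, supporting them as a clade.
Char. 3: derived state 'yes' in Platyella only — an autapomorphy, so it tells us nothing about relationships among taxa.
Char. 4 (derived state 'no') is shared by Bryoeus, Platyella, and Sclerana — a synapomorphy uniting that clade.
Char. 5: derived state 'yes' in Pachyyx and Therura only — synapomorphy for {Pachyyx, Therura}.
Char. 6: derived state 'yes' in Bryoeus, Platyella, Sclerana, and Sclerellus only — synapomorphy for {Bryoeus, Platyella, Sclerana, Sclerellus}.
Most parsimonious ingroup topology: ((((Platyella,Sclerana),Bryoeus),Sclerellus),(Pachyyx,Therura)).
Sclerana and Platyella share a more recent common ancestor with each other than either does with Therura, so Therura is the least closely related of the three.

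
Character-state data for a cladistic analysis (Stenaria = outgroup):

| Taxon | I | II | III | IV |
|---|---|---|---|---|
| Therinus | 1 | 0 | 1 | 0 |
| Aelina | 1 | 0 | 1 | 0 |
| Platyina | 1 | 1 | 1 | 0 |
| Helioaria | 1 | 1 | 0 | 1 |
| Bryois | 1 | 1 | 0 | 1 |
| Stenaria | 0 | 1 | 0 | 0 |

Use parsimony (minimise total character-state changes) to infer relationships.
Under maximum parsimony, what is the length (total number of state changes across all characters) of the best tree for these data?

4

Character polarity is set by the outgroup: the derived state is whichever differs from the outgroup's state, so for II the derived state is '0', and for the remaining characters it is '1'.
I (derived state '1') is shared by all ingroup taxa — unites the whole ingroup.
Only Aelina and Therinus show the derived state '0' for II, supporting them as a clade.
III: derived state '1' in Aelina, Platyina, and Therinus only — synapomorphy for {Aelina, Platyina, Therinus}.
IV: derived state '1' in Bryois and Helioaria only — synapomorphy for {Bryois, Helioaria}.
Most parsimonious ingroup topology: (((Aelina,Therinus),Platyina),(Bryois,Helioaria)).
Changes per character on this tree: I: 1; II: 1; III: 1; IV: 1.
Total = 4.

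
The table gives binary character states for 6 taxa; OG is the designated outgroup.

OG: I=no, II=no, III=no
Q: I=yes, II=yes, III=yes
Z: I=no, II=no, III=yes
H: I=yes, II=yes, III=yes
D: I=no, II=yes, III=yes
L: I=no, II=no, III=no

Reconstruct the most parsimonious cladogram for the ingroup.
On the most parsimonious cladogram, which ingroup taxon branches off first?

The outgroup has state 'no' for every character, so 'yes' is the derived state throughout.
I: derived state 'yes' in H and Q only — synapomorphy for {H, Q}.
Only D, H, and Q show the derived state 'yes' for II, supporting them as a clade.
Only D, H, Q, and Z show the derived state 'yes' for III, supporting them as a clade.
Most parsimonious ingroup topology: ((((Q,H),D),Z),L).
L is sister to the clade containing all other ingroup taxa, so it is the earliest-diverging (most basal) ingroup lineage.

L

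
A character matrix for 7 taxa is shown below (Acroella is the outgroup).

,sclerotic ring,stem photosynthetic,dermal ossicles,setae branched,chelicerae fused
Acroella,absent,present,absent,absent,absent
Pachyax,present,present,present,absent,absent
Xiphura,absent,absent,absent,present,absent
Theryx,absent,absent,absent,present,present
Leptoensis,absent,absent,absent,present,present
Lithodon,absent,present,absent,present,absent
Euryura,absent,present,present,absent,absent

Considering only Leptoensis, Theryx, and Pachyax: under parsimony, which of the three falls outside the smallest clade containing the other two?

Pachyax

Character polarity is set by the outgroup: the derived state is whichever differs from the outgroup's state, so for stem photosynthetic the derived state is 'absent', and for the remaining characters it is 'present'.
sclerotic ring: derived state 'present' in Pachyax only — an autapomorphy, so it tells us nothing about relationships among taxa.
stem photosynthetic: derived state 'absent' in Leptoensis, Theryx, and Xiphura only — synapomorphy for {Leptoensis, Theryx, Xiphura}.
Only Euryura and Pachyax show the derived state 'present' for dermal ossicles, supporting them as a clade.
Only Leptoensis, Lithodon, Theryx, and Xiphura show the derived state 'present' for setae branched, supporting them as a clade.
chelicerae fused: derived state 'present' in Leptoensis and Theryx only — synapomorphy for {Leptoensis, Theryx}.
Most parsimonious ingroup topology: ((Pachyax,Euryura),((Xiphura,(Theryx,Leptoensis)),Lithodon)).
Theryx and Leptoensis share a more recent common ancestor with each other than either does with Pachyax, so Pachyax is the least closely related of the three.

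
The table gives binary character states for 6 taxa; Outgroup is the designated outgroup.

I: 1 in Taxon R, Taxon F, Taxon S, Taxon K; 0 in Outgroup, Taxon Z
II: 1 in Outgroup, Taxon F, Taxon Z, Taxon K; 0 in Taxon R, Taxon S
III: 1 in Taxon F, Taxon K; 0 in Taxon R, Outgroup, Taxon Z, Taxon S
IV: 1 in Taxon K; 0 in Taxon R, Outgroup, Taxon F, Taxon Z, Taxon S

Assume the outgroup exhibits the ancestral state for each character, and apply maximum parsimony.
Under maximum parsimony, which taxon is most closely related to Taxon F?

Character polarity is set by the outgroup: the derived state is whichever differs from the outgroup's state, so for II the derived state is '0', and for the remaining characters it is '1'.
Only Taxon F, Taxon K, Taxon R, and Taxon S show the derived state '1' for I, supporting them as a clade.
Only Taxon R and Taxon S show the derived state '0' for II, supporting them as a clade.
III (derived state '1') is shared by Taxon F and Taxon K — a synapomorphy uniting that clade.
IV (derived state '1') is unique to Taxon K (autapomorphy; uninformative for grouping).
Most parsimonious ingroup topology: (Taxon Z,((Taxon F,Taxon K),(Taxon R,Taxon S))).
Taxon F and Taxon K form a cherry on this tree, so they are sister taxa.

Taxon K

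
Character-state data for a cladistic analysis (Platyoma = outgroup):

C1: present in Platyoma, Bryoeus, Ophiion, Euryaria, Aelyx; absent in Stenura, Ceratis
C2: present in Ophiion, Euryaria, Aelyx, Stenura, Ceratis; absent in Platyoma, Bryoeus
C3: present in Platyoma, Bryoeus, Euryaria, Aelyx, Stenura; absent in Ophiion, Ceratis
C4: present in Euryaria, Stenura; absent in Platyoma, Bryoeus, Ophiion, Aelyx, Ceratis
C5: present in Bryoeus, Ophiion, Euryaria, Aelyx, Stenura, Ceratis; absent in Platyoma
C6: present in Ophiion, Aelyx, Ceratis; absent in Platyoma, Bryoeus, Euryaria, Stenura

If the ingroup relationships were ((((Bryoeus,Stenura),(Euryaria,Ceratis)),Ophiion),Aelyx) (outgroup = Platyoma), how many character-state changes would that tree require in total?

Map each character onto ((((Bryoeus,Stenura),(Euryaria,Ceratis)),Ophiion),Aelyx) (rooted by Platyoma) and count the minimum state changes it requires (Fitch parsimony):
C1: 2; C2: 2; C3: 2; C4: 2; C5: 1; C6: 3.
Total tree length = 12.

12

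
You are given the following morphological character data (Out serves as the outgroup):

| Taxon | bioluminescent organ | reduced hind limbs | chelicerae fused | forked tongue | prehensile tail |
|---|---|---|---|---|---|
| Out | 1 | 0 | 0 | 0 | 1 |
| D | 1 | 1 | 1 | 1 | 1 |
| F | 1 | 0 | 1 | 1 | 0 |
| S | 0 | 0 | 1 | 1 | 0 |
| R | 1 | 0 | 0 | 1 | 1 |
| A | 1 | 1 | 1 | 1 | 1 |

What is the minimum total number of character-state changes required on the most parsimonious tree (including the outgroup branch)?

Character polarity is set by the outgroup: the derived state is whichever differs from the outgroup's state, so for bioluminescent organ, prehensile tail the derived state is '0', and for the remaining characters it is '1'.
bioluminescent organ (derived state '0') is unique to S (autapomorphy; uninformative for grouping).
reduced hind limbs: derived state '1' in A and D only — synapomorphy for {A, D}.
Only A, D, F, and S show the derived state '1' for chelicerae fused, supporting them as a clade.
All ingroup taxa share the derived state '1' for forked tongue; it defines the ingroup but does not resolve relationships within it.
Only F and S show the derived state '0' for prehensile tail, supporting them as a clade.
Most parsimonious ingroup topology: (((D,A),(F,S)),R).
Changes per character on this tree: bioluminescent organ: 1; reduced hind limbs: 1; chelicerae fused: 1; forked tongue: 1; prehensile tail: 1.
Total = 5.

5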